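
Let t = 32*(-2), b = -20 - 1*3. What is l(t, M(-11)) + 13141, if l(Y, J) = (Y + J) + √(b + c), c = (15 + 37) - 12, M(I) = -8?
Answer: 13069 + √17 ≈ 13073.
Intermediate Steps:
c = 40 (c = 52 - 12 = 40)
b = -23 (b = -20 - 3 = -23)
t = -64
l(Y, J) = J + Y + √17 (l(Y, J) = (Y + J) + √(-23 + 40) = (J + Y) + √17 = J + Y + √17)
l(t, M(-11)) + 13141 = (-8 - 64 + √17) + 13141 = (-72 + √17) + 13141 = 13069 + √17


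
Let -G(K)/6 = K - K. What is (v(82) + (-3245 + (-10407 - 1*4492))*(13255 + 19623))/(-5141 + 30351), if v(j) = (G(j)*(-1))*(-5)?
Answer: -298269216/12605 ≈ -23663.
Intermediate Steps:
G(K) = 0 (G(K) = -6*(K - K) = -6*0 = 0)
v(j) = 0 (v(j) = (0*(-1))*(-5) = 0*(-5) = 0)
(v(82) + (-3245 + (-10407 - 1*4492))*(13255 + 19623))/(-5141 + 30351) = (0 + (-3245 + (-10407 - 1*4492))*(13255 + 19623))/(-5141 + 30351) = (0 + (-3245 + (-10407 - 4492))*32878)/25210 = (0 + (-3245 - 14899)*32878)*(1/25210) = (0 - 18144*32878)*(1/25210) = (0 - 596538432)*(1/25210) = -596538432*1/25210 = -298269216/12605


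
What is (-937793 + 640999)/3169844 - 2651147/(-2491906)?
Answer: 958017457713/987369160333 ≈ 0.97027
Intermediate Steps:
(-937793 + 640999)/3169844 - 2651147/(-2491906) = -296794*1/3169844 - 2651147*(-1/2491906) = -148397/1584922 + 2651147/2491906 = 958017457713/987369160333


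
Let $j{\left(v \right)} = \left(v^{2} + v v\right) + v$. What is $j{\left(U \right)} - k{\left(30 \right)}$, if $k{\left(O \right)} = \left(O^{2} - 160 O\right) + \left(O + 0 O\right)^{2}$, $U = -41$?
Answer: $6321$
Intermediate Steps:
$j{\left(v \right)} = v + 2 v^{2}$ ($j{\left(v \right)} = \left(v^{2} + v^{2}\right) + v = 2 v^{2} + v = v + 2 v^{2}$)
$k{\left(O \right)} = - 160 O + 2 O^{2}$ ($k{\left(O \right)} = \left(O^{2} - 160 O\right) + \left(O + 0\right)^{2} = \left(O^{2} - 160 O\right) + O^{2} = - 160 O + 2 O^{2}$)
$j{\left(U \right)} - k{\left(30 \right)} = - 41 \left(1 + 2 \left(-41\right)\right) - 2 \cdot 30 \left(-80 + 30\right) = - 41 \left(1 - 82\right) - 2 \cdot 30 \left(-50\right) = \left(-41\right) \left(-81\right) - -3000 = 3321 + 3000 = 6321$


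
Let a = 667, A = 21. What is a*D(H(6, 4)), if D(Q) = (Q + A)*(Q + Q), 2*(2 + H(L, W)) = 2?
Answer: -26680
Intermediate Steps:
H(L, W) = -1 (H(L, W) = -2 + (½)*2 = -2 + 1 = -1)
D(Q) = 2*Q*(21 + Q) (D(Q) = (Q + 21)*(Q + Q) = (21 + Q)*(2*Q) = 2*Q*(21 + Q))
a*D(H(6, 4)) = 667*(2*(-1)*(21 - 1)) = 667*(2*(-1)*20) = 667*(-40) = -26680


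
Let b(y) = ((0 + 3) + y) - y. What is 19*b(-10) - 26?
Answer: 31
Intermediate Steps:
b(y) = 3 (b(y) = (3 + y) - y = 3)
19*b(-10) - 26 = 19*3 - 26 = 57 - 26 = 31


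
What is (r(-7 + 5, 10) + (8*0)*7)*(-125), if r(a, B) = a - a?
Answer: 0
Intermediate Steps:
r(a, B) = 0
(r(-7 + 5, 10) + (8*0)*7)*(-125) = (0 + (8*0)*7)*(-125) = (0 + 0*7)*(-125) = (0 + 0)*(-125) = 0*(-125) = 0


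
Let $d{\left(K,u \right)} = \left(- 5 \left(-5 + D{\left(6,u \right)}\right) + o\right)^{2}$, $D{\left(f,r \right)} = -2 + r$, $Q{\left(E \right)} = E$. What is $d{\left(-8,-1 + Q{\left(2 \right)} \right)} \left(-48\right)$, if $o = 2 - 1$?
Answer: $-46128$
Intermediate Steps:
$o = 1$
$d{\left(K,u \right)} = \left(36 - 5 u\right)^{2}$ ($d{\left(K,u \right)} = \left(- 5 \left(-5 + \left(-2 + u\right)\right) + 1\right)^{2} = \left(- 5 \left(-7 + u\right) + 1\right)^{2} = \left(\left(35 - 5 u\right) + 1\right)^{2} = \left(36 - 5 u\right)^{2}$)
$d{\left(-8,-1 + Q{\left(2 \right)} \right)} \left(-48\right) = \left(36 - 5 \left(-1 + 2\right)\right)^{2} \left(-48\right) = \left(36 - 5\right)^{2} \left(-48\right) = 31^{2} \left(-48\right) = 961 \left(-48\right) = -46128$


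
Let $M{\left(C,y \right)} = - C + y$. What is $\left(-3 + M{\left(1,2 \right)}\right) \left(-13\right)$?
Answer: $26$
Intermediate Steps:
$M{\left(C,y \right)} = y - C$
$\left(-3 + M{\left(1,2 \right)}\right) \left(-13\right) = \left(-3 + \left(2 - 1\right)\right) \left(-13\right) = \left(-3 + 1\right) \left(-13\right) = \left(-2\right) \left(-13\right) = 26$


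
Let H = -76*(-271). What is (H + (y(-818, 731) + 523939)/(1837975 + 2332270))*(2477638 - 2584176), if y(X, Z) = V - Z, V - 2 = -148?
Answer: -9150643541018116/4170245 ≈ -2.1943e+9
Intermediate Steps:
V = -146 (V = 2 - 148 = -146)
y(X, Z) = -146 - Z
H = 20596
(H + (y(-818, 731) + 523939)/(1837975 + 2332270))*(2477638 - 2584176) = (20596 + ((-146 - 1*731) + 523939)/(1837975 + 2332270))*(2477638 - 2584176) = (20596 + ((-146 - 731) + 523939)/4170245)*(-106538) = (20596 + (-877 + 523939)*(1/4170245))*(-106538) = (20596 + 523062*(1/4170245))*(-106538) = (20596 + 523062/4170245)*(-106538) = (85890889082/4170245)*(-106538) = -9150643541018116/4170245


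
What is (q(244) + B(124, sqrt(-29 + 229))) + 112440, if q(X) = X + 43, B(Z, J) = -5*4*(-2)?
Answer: 112767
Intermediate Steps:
B(Z, J) = 40 (B(Z, J) = -20*(-2) = 40)
q(X) = 43 + X
(q(244) + B(124, sqrt(-29 + 229))) + 112440 = ((43 + 244) + 40) + 112440 = (287 + 40) + 112440 = 327 + 112440 = 112767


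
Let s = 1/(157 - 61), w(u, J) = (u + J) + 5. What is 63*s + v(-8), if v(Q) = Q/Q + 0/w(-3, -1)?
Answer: 53/32 ≈ 1.6563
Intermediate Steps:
w(u, J) = 5 + J + u (w(u, J) = (J + u) + 5 = 5 + J + u)
s = 1/96 ≈ 0.010417
v(Q) = 1 (v(Q) = Q/Q + 0/(5 - 1 - 3) = 1 + 0/1 = 1 + 0*1 = 1 + 0 = 1)
63*s + v(-8) = 63*(1/96) + 1 = 21/32 + 1 = 53/32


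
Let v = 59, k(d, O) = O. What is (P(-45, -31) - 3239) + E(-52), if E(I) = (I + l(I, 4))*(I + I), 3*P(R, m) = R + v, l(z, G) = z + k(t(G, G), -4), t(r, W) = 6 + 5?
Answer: 23993/3 ≈ 7997.7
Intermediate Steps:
t(r, W) = 11
l(z, G) = -4 + z (l(z, G) = z - 4 = -4 + z)
P(R, m) = 59/3 + R/3 (P(R, m) = (R + 59)/3 = (59 + R)/3 = 59/3 + R/3)
E(I) = 2*I*(-4 + 2*I) (E(I) = (I + (-4 + I))*(I + I) = (-4 + 2*I)*(2*I) = 2*I*(-4 + 2*I))
(P(-45, -31) - 3239) + E(-52) = ((59/3 + (⅓)*(-45)) - 3239) + 4*(-52)*(-2 - 52) = ((59/3 - 15) - 3239) + 4*(-52)*(-54) = (14/3 - 3239) + 11232 = -9703/3 + 11232 = 23993/3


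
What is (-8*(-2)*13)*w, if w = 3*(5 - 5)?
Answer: 0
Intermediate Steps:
w = 0 (w = 3*0 = 0)
(-8*(-2)*13)*w = (-8*(-2)*13)*0 = (16*13)*0 = 208*0 = 0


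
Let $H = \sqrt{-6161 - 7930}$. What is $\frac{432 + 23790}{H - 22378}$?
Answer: $- \frac{542039916}{500788975} - \frac{24222 i \sqrt{14091}}{500788975} \approx -1.0824 - 0.0057415 i$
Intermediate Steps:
$H = i \sqrt{14091}$ ($H = \sqrt{-14091} = i \sqrt{14091} \approx 118.71 i$)
$\frac{432 + 23790}{H - 22378} = \frac{432 + 23790}{i \sqrt{14091} - 22378} = \frac{24222}{-22378 + i \sqrt{14091}}$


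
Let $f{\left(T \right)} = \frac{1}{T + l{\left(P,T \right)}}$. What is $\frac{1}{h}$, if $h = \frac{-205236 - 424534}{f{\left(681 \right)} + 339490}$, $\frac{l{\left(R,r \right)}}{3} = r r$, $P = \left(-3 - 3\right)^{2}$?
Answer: $- \frac{472557858361}{876617168280} \approx -0.53907$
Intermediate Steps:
$P = 36$ ($P = \left(-6\right)^{2} = 36$)
$l{\left(R,r \right)} = 3 r^{2}$ ($l{\left(R,r \right)} = 3 r r = 3 r^{2}$)
$f{\left(T \right)} = \frac{1}{T + 3 T^{2}}$
$h = - \frac{876617168280}{472557858361}$ ($h = \frac{-205236 - 424534}{\frac{1}{681 \left(1 + 3 \cdot 681\right)} + 339490} = - \frac{629770}{\frac{1}{681 \left(1 + 2043\right)} + 339490} = - \frac{629770}{\frac{1}{681 \cdot 2044} + 339490} = - \frac{629770}{\frac{1}{681} \cdot \frac{1}{2044} + 339490} = - \frac{629770}{\frac{1}{1391964} + 339490} = - \frac{629770}{\frac{472557858361}{1391964}} = \left(-629770\right) \frac{1391964}{472557858361} = - \frac{876617168280}{472557858361} \approx -1.855$)
$\frac{1}{h} = \frac{1}{- \frac{876617168280}{472557858361}} = - \frac{472557858361}{876617168280}$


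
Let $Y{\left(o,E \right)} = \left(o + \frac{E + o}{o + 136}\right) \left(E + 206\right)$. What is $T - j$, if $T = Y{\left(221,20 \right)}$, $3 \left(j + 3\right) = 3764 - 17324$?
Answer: $\frac{19499899}{357} \approx 54622.0$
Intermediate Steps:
$j = -4523$ ($j = -3 + \frac{3764 - 17324}{3} = -3 + \frac{1}{3} \left(-13560\right) = -3 - 4520 = -4523$)
$Y{\left(o,E \right)} = \left(206 + E\right) \left(o + \frac{E + o}{136 + o}\right)$ ($Y{\left(o,E \right)} = \left(o + \frac{E + o}{136 + o}\right) \left(206 + E\right) = \left(206 + E\right) \left(o + \frac{E + o}{136 + o}\right)$)
$T = \frac{17885188}{357}$ ($T = \frac{20^{2} + 206 \cdot 20 + 206 \cdot 221^{2} + 28222 \cdot 221 + 20 \cdot 221^{2} + 137 \cdot 20 \cdot 221}{136 + 221} = \frac{400 + 4120 + 206 \cdot 48841 + 6237062 + 20 \cdot 48841 + 605540}{357} = \frac{400 + 4120 + 10061246 + 6237062 + 976820 + 605540}{357} = \frac{1}{357} \cdot 17885188 = \frac{17885188}{357} \approx 50099.0$)
$T - j = \frac{17885188}{357} - -4523 = \frac{17885188}{357} + 4523 = \frac{19499899}{357}$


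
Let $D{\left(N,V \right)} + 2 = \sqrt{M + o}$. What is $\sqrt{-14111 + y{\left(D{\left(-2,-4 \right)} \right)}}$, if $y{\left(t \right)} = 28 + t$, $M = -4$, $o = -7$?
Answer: $\sqrt{-14085 + i \sqrt{11}} \approx 0.014 + 118.68 i$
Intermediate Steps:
$D{\left(N,V \right)} = -2 + i \sqrt{11}$ ($D{\left(N,V \right)} = -2 + \sqrt{-4 - 7} = -2 + \sqrt{-11} = -2 + i \sqrt{11}$)
$\sqrt{-14111 + y{\left(D{\left(-2,-4 \right)} \right)}} = \sqrt{-14111 + \left(28 - \left(2 - i \sqrt{11}\right)\right)} = \sqrt{-14111 + \left(26 + i \sqrt{11}\right)} = \sqrt{-14085 + i \sqrt{11}}$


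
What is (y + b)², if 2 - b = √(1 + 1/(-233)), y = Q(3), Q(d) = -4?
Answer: 1164/233 + 8*√13514/233 ≈ 8.9871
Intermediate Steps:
y = -4
b = 2 - 2*√13514/233 (b = 2 - √(1 + 1/(-233)) = 2 - √(1 - 1/233) = 2 - √(232/233) = 2 - 2*√13514/233 ≈ 1.0021)
(y + b)² = (-4 + (2 - 2*√13514/233))² = (-2 - 2*√13514/233)²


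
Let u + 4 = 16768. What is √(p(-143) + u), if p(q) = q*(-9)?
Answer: √18051 ≈ 134.35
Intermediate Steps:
p(q) = -9*q
u = 16764 (u = -4 + 16768 = 16764)
√(p(-143) + u) = √(-9*(-143) + 16764) = √(1287 + 16764) = √18051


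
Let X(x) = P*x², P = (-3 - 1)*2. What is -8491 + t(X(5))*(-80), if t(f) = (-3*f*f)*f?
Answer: -1920008491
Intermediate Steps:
P = -8 (P = -4*2 = -8)
X(x) = -8*x²
t(f) = -3*f³ (t(f) = (-3*f²)*f = -3*f³)
-8491 + t(X(5))*(-80) = -8491 - 3*(-8*5²)³*(-80) = -8491 - 3*(-8*25)³*(-80) = -8491 - 3*(-200)³*(-80) = -8491 - 3*(-8000000)*(-80) = -8491 + 24000000*(-80) = -8491 - 1920000000 = -1920008491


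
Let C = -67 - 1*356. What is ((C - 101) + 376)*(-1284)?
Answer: 190032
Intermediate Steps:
C = -423 (C = -67 - 356 = -423)
((C - 101) + 376)*(-1284) = ((-423 - 101) + 376)*(-1284) = (-524 + 376)*(-1284) = -148*(-1284) = 190032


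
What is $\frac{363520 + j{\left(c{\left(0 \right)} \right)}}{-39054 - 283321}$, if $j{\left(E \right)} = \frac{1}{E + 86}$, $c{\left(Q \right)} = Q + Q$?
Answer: $- \frac{31262721}{27724250} \approx -1.1276$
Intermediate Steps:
$c{\left(Q \right)} = 2 Q$
$j{\left(E \right)} = \frac{1}{86 + E}$
$\frac{363520 + j{\left(c{\left(0 \right)} \right)}}{-39054 - 283321} = \frac{363520 + \frac{1}{86 + 2 \cdot 0}}{-39054 - 283321} = \frac{363520 + \frac{1}{86 + 0}}{-39054 - 283321} = \frac{363520 + \frac{1}{86}}{-322375} = \left(363520 + \frac{1}{86}\right) \left(- \frac{1}{322375}\right) = \frac{31262721}{86} \left(- \frac{1}{322375}\right) = - \frac{31262721}{27724250}$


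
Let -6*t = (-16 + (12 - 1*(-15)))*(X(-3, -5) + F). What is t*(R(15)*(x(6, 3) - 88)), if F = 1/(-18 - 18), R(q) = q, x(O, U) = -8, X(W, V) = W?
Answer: -23980/3 ≈ -7993.3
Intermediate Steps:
F = -1/36 (F = 1/(-36) = -1/36 ≈ -0.027778)
t = 1199/216 (t = -(-16 + (12 - 1*(-15)))*(-3 - 1/36)/6 = -(-16 + (12 + 15))*(-109)/(6*36) = -(-16 + 27)*(-109)/(6*36) = -11*(-109)/(6*36) = -⅙*(-1199/36) = 1199/216 ≈ 5.5509)
t*(R(15)*(x(6, 3) - 88)) = 1199*(15*(-8 - 88))/216 = 1199*(15*(-96))/216 = (1199/216)*(-1440) = -23980/3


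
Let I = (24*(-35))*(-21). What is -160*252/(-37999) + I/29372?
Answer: 66235050/39860951 ≈ 1.6617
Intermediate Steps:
I = 17640 (I = -840*(-21) = 17640)
-160*252/(-37999) + I/29372 = -160*252/(-37999) + 17640/29372 = -40320*(-1/37999) + 17640*(1/29372) = 40320/37999 + 630/1049 = 66235050/39860951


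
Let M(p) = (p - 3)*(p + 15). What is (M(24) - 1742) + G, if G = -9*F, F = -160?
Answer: 517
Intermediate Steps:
M(p) = (-3 + p)*(15 + p)
G = 1440 (G = -9*(-160) = 1440)
(M(24) - 1742) + G = ((-45 + 24**2 + 12*24) - 1742) + 1440 = ((-45 + 576 + 288) - 1742) + 1440 = (819 - 1742) + 1440 = -923 + 1440 = 517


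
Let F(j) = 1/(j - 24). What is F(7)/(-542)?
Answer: 1/9214 ≈ 0.00010853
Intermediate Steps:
F(j) = 1/(-24 + j)
F(7)/(-542) = 1/((-24 + 7)*(-542)) = -1/542/(-17) = -1/17*(-1/542) = 1/9214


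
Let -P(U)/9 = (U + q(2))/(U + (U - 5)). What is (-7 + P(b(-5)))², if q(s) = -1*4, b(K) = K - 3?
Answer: 7225/49 ≈ 147.45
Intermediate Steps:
b(K) = -3 + K
q(s) = -4
P(U) = -9*(-4 + U)/(-5 + 2*U) (P(U) = -9*(U - 4)/(U + (U - 5)) = -9*(-4 + U)/(U + (-5 + U)) = -9*(-4 + U)/(-5 + 2*U))
(-7 + P(b(-5)))² = (-7 + 9*(4 - (-3 - 5))/(-5 + 2*(-3 - 5)))² = (-7 + 9*(4 - 1*(-8))/(-5 + 2*(-8)))² = (-7 + 9*(4 + 8)/(-5 - 16))² = (-7 + 9*12/(-21))² = (-7 + 9*(-1/21)*12)² = (-7 - 36/7)² = (-85/7)² = 7225/49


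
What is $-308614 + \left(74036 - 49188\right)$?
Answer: $-283766$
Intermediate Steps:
$-308614 + \left(74036 - 49188\right) = -308614 + 24848 = -283766$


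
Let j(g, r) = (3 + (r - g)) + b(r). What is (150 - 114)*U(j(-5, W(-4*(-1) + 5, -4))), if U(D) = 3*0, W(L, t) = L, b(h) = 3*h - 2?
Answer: 0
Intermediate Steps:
b(h) = -2 + 3*h
j(g, r) = 1 - g + 4*r (j(g, r) = (3 + (r - g)) + (-2 + 3*r) = (3 + r - g) + (-2 + 3*r) = 1 - g + 4*r)
U(D) = 0
(150 - 114)*U(j(-5, W(-4*(-1) + 5, -4))) = (150 - 114)*0 = 36*0 = 0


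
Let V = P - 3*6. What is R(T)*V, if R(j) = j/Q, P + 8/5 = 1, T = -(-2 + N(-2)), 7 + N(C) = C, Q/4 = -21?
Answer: 341/140 ≈ 2.4357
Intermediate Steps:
Q = -84 (Q = 4*(-21) = -84)
N(C) = -7 + C
T = 11 (T = -(-2 + (-7 - 2)) = -(-2 - 9) = -1*(-11) = 11)
P = -⅗ (P = -8/5 + 1 = -⅗ ≈ -0.60000)
R(j) = -j/84 (R(j) = j/(-84) = j*(-1/84) = -j/84)
V = -93/5 (V = -⅗ - 3*6 = -⅗ - 18 = -93/5 ≈ -18.600)
R(T)*V = -1/84*11*(-93/5) = -11/84*(-93/5) = 341/140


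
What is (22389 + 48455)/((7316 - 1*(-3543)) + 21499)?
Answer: 35422/16179 ≈ 2.1894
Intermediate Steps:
(22389 + 48455)/((7316 - 1*(-3543)) + 21499) = 70844/((7316 + 3543) + 21499) = 70844/(10859 + 21499) = 70844/32358 = 70844*(1/32358) = 35422/16179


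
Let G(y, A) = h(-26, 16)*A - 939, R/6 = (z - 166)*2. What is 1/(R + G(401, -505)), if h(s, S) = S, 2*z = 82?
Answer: -1/10519 ≈ -9.5066e-5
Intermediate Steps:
z = 41 (z = (½)*82 = 41)
R = -1500 (R = 6*((41 - 166)*2) = 6*(-125*2) = 6*(-250) = -1500)
G(y, A) = -939 + 16*A (G(y, A) = 16*A - 939 = -939 + 16*A)
1/(R + G(401, -505)) = 1/(-1500 + (-939 + 16*(-505))) = 1/(-1500 + (-939 - 8080)) = 1/(-1500 - 9019) = 1/(-10519) = -1/10519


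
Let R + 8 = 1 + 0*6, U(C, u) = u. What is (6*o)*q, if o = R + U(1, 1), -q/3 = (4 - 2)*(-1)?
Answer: -216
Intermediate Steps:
R = -7 (R = -8 + (1 + 0*6) = -8 + (1 + 0) = -8 + 1 = -7)
q = 6 (q = -3*(4 - 2)*(-1) = -6*(-1) = -3*(-2) = 6)
o = -6 (o = -7 + 1 = -6)
(6*o)*q = (6*(-6))*6 = -36*6 = -216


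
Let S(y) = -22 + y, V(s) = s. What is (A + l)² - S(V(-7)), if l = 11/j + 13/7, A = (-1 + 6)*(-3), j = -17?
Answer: 3103550/14161 ≈ 219.16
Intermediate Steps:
A = -15 (A = 5*(-3) = -15)
l = 144/119 (l = 11/(-17) + 13/7 = 11*(-1/17) + 13*(⅐) = -11/17 + 13/7 = 144/119 ≈ 1.2101)
(A + l)² - S(V(-7)) = (-15 + 144/119)² - (-22 - 7) = (-1641/119)² - 1*(-29) = 2692881/14161 + 29 = 3103550/14161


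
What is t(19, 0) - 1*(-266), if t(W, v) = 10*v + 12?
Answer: 278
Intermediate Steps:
t(W, v) = 12 + 10*v
t(19, 0) - 1*(-266) = (12 + 10*0) - 1*(-266) = (12 + 0) + 266 = 12 + 266 = 278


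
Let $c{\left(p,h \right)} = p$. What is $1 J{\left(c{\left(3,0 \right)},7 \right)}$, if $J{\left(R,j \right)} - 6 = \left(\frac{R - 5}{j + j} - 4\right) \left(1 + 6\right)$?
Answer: $-23$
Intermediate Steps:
$J{\left(R,j \right)} = -22 + \frac{7 \left(-5 + R\right)}{2 j}$ ($J{\left(R,j \right)} = 6 + \left(\frac{R - 5}{j + j} - 4\right) \left(1 + 6\right) = 6 + \left(\frac{-5 + R}{2 j} - 4\right) 7 = 6 + \left(-4 + \frac{-5 + R}{2 j}\right) 7 = 6 - \left(28 - \frac{7 \left(-5 + R\right)}{2 j}\right) = -22 + \frac{7 \left(-5 + R\right)}{2 j}$)
$1 J{\left(c{\left(3,0 \right)},7 \right)} = 1 \frac{-35 - 308 + 7 \cdot 3}{2 \cdot 7} = 1 \cdot \frac{1}{2} \cdot \frac{1}{7} \left(-35 - 308 + 21\right) = 1 \cdot \frac{1}{2} \cdot \frac{1}{7} \left(-322\right) = 1 \left(-23\right) = -23$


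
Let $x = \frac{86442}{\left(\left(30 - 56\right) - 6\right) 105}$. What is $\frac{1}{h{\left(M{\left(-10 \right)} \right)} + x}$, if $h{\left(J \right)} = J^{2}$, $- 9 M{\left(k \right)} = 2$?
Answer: $- \frac{45360}{1164727} \approx -0.038945$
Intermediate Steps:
$M{\left(k \right)} = - \frac{2}{9}$ ($M{\left(k \right)} = \left(- \frac{1}{9}\right) 2 = - \frac{2}{9}$)
$x = - \frac{14407}{560}$ ($x = \frac{86442}{\left(-26 - 6\right) 105} = \frac{86442}{\left(-32\right) 105} = \frac{86442}{-3360} = 86442 \left(- \frac{1}{3360}\right) = - \frac{14407}{560} \approx -25.727$)
$\frac{1}{h{\left(M{\left(-10 \right)} \right)} + x} = \frac{1}{\left(- \frac{2}{9}\right)^{2} - \frac{14407}{560}} = \frac{1}{\frac{4}{81} - \frac{14407}{560}} = \frac{1}{- \frac{1164727}{45360}} = - \frac{45360}{1164727}$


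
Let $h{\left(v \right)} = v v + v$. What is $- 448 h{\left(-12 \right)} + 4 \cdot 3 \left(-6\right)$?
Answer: $-59208$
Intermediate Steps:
$h{\left(v \right)} = v + v^{2}$ ($h{\left(v \right)} = v^{2} + v = v + v^{2}$)
$- 448 h{\left(-12 \right)} + 4 \cdot 3 \left(-6\right) = - 448 \left(- 12 \left(1 - 12\right)\right) + 4 \cdot 3 \left(-6\right) = - 448 \left(\left(-12\right) \left(-11\right)\right) + 12 \left(-6\right) = \left(-448\right) 132 - 72 = -59136 - 72 = -59208$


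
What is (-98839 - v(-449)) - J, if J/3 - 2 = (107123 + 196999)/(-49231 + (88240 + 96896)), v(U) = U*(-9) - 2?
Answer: -1997623198/19415 ≈ -1.0289e+5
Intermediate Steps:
v(U) = -2 - 9*U (v(U) = -9*U - 2 = -2 - 9*U)
J = 246828/19415 (J = 6 + 3*((107123 + 196999)/(-49231 + (88240 + 96896))) = 6 + 3*(304122/(-49231 + 185136)) = 6 + 3*(304122/135905) = 6 + 3*(304122*(1/135905)) = 6 + 3*(43446/19415) = 6 + 130338/19415 = 246828/19415 ≈ 12.713)
(-98839 - v(-449)) - J = (-98839 - (-2 - 9*(-449))) - 1*246828/19415 = (-98839 - (-2 + 4041)) - 246828/19415 = (-98839 - 1*4039) - 246828/19415 = (-98839 - 4039) - 246828/19415 = -102878 - 246828/19415 = -1997623198/19415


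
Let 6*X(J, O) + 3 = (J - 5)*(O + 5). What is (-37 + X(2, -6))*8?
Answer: -296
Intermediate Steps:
X(J, O) = -1/2 + (-5 + J)*(5 + O)/6 (X(J, O) = -1/2 + ((J - 5)*(O + 5))/6 = -1/2 + ((-5 + J)*(5 + O))/6 = -1/2 + (-5 + J)*(5 + O)/6)
(-37 + X(2, -6))*8 = (-37 + (-14/3 - 5/6*(-6) + (5/6)*2 + (1/6)*2*(-6)))*8 = (-37 + (-14/3 + 5 + 5/3 - 2))*8 = (-37 + 0)*8 = -37*8 = -296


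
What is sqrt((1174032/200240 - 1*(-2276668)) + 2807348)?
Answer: sqrt(796286068216755)/12515 ≈ 2254.8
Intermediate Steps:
sqrt((1174032/200240 - 1*(-2276668)) + 2807348) = sqrt((1174032*(1/200240) + 2276668) + 2807348) = sqrt((73377/12515 + 2276668) + 2807348) = sqrt(28492573397/12515 + 2807348) = sqrt(63626533617/12515) = sqrt(796286068216755)/12515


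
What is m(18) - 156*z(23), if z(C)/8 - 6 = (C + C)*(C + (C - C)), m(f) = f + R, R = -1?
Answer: -1327855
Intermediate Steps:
m(f) = -1 + f (m(f) = f - 1 = -1 + f)
z(C) = 48 + 16*C² (z(C) = 48 + 8*((C + C)*(C + (C - C))) = 48 + 8*((2*C)*(C + 0)) = 48 + 8*((2*C)*C) = 48 + 8*(2*C²) = 48 + 16*C²)
m(18) - 156*z(23) = (-1 + 18) - 156*(48 + 16*23²) = 17 - 156*(48 + 16*529) = 17 - 156*(48 + 8464) = 17 - 156*8512 = 17 - 1327872 = -1327855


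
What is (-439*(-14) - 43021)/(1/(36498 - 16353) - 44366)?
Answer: 742846875/893753069 ≈ 0.83115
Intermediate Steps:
(-439*(-14) - 43021)/(1/(36498 - 16353) - 44366) = (6146 - 43021)/(1/20145 - 44366) = -36875/(1/20145 - 44366) = -36875/(-893753069/20145) = -36875*(-20145/893753069) = 742846875/893753069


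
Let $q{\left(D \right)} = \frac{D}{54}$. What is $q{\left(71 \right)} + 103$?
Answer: $\frac{5633}{54} \approx 104.31$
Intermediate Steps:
$q{\left(D \right)} = \frac{D}{54}$ ($q{\left(D \right)} = D \frac{1}{54} = \frac{D}{54}$)
$q{\left(71 \right)} + 103 = \frac{1}{54} \cdot 71 + 103 = \frac{71}{54} + 103 = \frac{5633}{54}$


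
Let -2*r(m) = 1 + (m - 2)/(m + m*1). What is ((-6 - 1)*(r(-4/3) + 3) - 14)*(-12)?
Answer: 651/2 ≈ 325.50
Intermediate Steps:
r(m) = -½ - (-2 + m)/(4*m) (r(m) = -(1 + (m - 2)/(m + m*1))/2 = -(1 + (-2 + m)/(m + m))/2 = -(1 + (-2 + m)/((2*m)))/2 = -(1 + (-2 + m)*(1/(2*m)))/2 = -(1 + (-2 + m)/(2*m))/2 = -½ - (-2 + m)/(4*m))
((-6 - 1)*(r(-4/3) + 3) - 14)*(-12) = ((-6 - 1)*((2 - (-12)/3)/(4*((-4/3))) + 3) - 14)*(-12) = (-7*((2 - (-12)/3)/(4*((-4*⅓))) + 3) - 14)*(-12) = (-7*((2 - 3*(-4/3))/(4*(-4/3)) + 3) - 14)*(-12) = (-7*((¼)*(-¾)*(2 + 4) + 3) - 14)*(-12) = (-7*((¼)*(-¾)*6 + 3) - 14)*(-12) = (-7*(-9/8 + 3) - 14)*(-12) = (-7*15/8 - 14)*(-12) = (-105/8 - 14)*(-12) = -217/8*(-12) = 651/2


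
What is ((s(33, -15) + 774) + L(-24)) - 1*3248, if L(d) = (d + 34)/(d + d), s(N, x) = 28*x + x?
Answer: -69821/24 ≈ -2909.2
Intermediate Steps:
s(N, x) = 29*x
L(d) = (34 + d)/(2*d) (L(d) = (34 + d)/((2*d)) = (34 + d)*(1/(2*d)) = (34 + d)/(2*d))
((s(33, -15) + 774) + L(-24)) - 1*3248 = ((29*(-15) + 774) + (1/2)*(34 - 24)/(-24)) - 1*3248 = ((-435 + 774) + (1/2)*(-1/24)*10) - 3248 = (339 - 5/24) - 3248 = 8131/24 - 3248 = -69821/24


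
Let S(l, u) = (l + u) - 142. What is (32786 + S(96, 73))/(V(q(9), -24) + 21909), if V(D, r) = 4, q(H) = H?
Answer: 32813/21913 ≈ 1.4974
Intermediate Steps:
S(l, u) = -142 + l + u
(32786 + S(96, 73))/(V(q(9), -24) + 21909) = (32786 + (-142 + 96 + 73))/(4 + 21909) = (32786 + 27)/21913 = 32813*(1/21913) = 32813/21913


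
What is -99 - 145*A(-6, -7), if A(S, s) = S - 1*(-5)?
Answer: 46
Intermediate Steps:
A(S, s) = 5 + S (A(S, s) = S + 5 = 5 + S)
-99 - 145*A(-6, -7) = -99 - 145*(5 - 6) = -99 - 145*(-1) = -99 + 145 = 46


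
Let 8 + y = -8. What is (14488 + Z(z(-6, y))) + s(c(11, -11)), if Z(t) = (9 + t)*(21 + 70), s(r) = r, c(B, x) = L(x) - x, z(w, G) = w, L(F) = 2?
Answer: 14774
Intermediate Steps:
y = -16 (y = -8 - 8 = -16)
c(B, x) = 2 - x
Z(t) = 819 + 91*t (Z(t) = (9 + t)*91 = 819 + 91*t)
(14488 + Z(z(-6, y))) + s(c(11, -11)) = (14488 + (819 + 91*(-6))) + (2 - 1*(-11)) = (14488 + (819 - 546)) + (2 + 11) = (14488 + 273) + 13 = 14761 + 13 = 14774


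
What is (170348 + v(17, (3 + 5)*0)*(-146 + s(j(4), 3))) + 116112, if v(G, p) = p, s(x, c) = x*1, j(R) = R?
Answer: 286460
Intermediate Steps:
s(x, c) = x
(170348 + v(17, (3 + 5)*0)*(-146 + s(j(4), 3))) + 116112 = (170348 + ((3 + 5)*0)*(-146 + 4)) + 116112 = (170348 + (8*0)*(-142)) + 116112 = (170348 + 0*(-142)) + 116112 = (170348 + 0) + 116112 = 170348 + 116112 = 286460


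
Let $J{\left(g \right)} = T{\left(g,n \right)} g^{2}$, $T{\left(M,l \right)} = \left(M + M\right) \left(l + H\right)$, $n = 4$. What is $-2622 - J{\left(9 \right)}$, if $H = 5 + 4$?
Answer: $-21576$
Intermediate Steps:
$H = 9$
$T{\left(M,l \right)} = 2 M \left(9 + l\right)$ ($T{\left(M,l \right)} = \left(M + M\right) \left(l + 9\right) = 2 M \left(9 + l\right)$)
$J{\left(g \right)} = 26 g^{3}$ ($J{\left(g \right)} = 2 g \left(9 + 4\right) g^{2} = 2 g 13 g^{2} = 26 g g^{2} = 26 g^{3}$)
$-2622 - J{\left(9 \right)} = -2622 - 26 \cdot 9^{3} = -2622 - 26 \cdot 729 = -2622 - 18954 = -21576$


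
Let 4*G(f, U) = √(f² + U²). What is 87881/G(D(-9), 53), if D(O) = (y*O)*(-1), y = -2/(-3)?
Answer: 351524*√2845/2845 ≈ 6590.4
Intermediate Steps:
y = ⅔ (y = -2*(-⅓) = ⅔ ≈ 0.66667)
D(O) = -2*O/3 (D(O) = (2*O/3)*(-1) = -2*O/3)
G(f, U) = √(U² + f²)/4 (G(f, U) = √(f² + U²)/4 = √(U² + f²)/4)
87881/G(D(-9), 53) = 87881/((√(53² + (-⅔*(-9))²)/4)) = 87881/((√(2809 + 6²)/4)) = 87881/((√(2809 + 36)/4)) = 87881/((√2845/4)) = 87881*(4*√2845/2845) = 351524*√2845/2845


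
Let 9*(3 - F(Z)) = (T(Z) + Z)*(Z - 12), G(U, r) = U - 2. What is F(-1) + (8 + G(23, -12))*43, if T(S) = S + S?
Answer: 3737/3 ≈ 1245.7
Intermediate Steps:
T(S) = 2*S
G(U, r) = -2 + U
F(Z) = 3 - Z*(-12 + Z)/3 (F(Z) = 3 - (2*Z + Z)*(Z - 12)/9 = 3 - 3*Z*(-12 + Z)/9 = 3 - Z*(-12 + Z)/3)
F(-1) + (8 + G(23, -12))*43 = (3 + 4*(-1) - 1/3*(-1)**2) + (8 + (-2 + 23))*43 = (3 - 4 - 1/3*1) + (8 + 21)*43 = (3 - 4 - 1/3) + 29*43 = -4/3 + 1247 = 3737/3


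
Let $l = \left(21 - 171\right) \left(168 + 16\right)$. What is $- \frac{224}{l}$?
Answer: $\frac{14}{1725} \approx 0.0081159$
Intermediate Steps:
$l = -27600$ ($l = \left(-150\right) 184 = -27600$)
$- \frac{224}{l} = - \frac{224}{-27600} = \left(-224\right) \left(- \frac{1}{27600}\right) = \frac{14}{1725}$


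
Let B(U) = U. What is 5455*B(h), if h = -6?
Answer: -32730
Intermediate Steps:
5455*B(h) = 5455*(-6) = -32730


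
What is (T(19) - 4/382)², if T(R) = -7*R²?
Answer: 232959710281/36481 ≈ 6.3858e+6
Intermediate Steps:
(T(19) - 4/382)² = (-7*19² - 4/382)² = (-7*361 - 4*1/382)² = (-2527 - 2/191)² = (-482659/191)² = 232959710281/36481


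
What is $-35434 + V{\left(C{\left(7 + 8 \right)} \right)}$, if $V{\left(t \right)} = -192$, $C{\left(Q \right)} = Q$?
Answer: $-35626$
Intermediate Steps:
$-35434 + V{\left(C{\left(7 + 8 \right)} \right)} = -35434 - 192 = -35626$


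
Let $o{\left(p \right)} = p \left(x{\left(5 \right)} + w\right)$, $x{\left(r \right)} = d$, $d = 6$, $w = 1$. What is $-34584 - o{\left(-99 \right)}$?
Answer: $-33891$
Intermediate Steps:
$x{\left(r \right)} = 6$
$o{\left(p \right)} = 7 p$ ($o{\left(p \right)} = p \left(6 + 1\right) = p 7 = 7 p$)
$-34584 - o{\left(-99 \right)} = -34584 - 7 \left(-99\right) = -34584 - -693 = -34584 + 693 = -33891$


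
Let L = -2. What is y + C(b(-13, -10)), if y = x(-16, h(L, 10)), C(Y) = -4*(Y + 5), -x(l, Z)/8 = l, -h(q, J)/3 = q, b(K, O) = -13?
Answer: 160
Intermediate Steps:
h(q, J) = -3*q
x(l, Z) = -8*l
C(Y) = -20 - 4*Y (C(Y) = -4*(5 + Y) = -20 - 4*Y)
y = 128 (y = -8*(-16) = 128)
y + C(b(-13, -10)) = 128 + (-20 - 4*(-13)) = 128 + (-20 + 52) = 128 + 32 = 160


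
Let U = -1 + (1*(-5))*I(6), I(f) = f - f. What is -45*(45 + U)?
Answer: -1980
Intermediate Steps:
I(f) = 0
U = -1 (U = -1 + (1*(-5))*0 = -1 - 5*0 = -1 + 0 = -1)
-45*(45 + U) = -45*(45 - 1) = -45*44 = -1980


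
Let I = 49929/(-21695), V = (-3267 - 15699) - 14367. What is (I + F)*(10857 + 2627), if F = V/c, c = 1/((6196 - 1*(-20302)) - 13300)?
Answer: -128694778553927556/21695 ≈ -5.9320e+12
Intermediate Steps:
V = -33333 (V = -18966 - 14367 = -33333)
I = -49929/21695 (I = 49929*(-1/21695) = -49929/21695 ≈ -2.3014)
c = 1/13198 (c = 1/((6196 + 20302) - 13300) = 1/(26498 - 13300) = 1/13198 ≈ 7.5769e-5)
F = -439928934 (F = -33333/1/13198 = -33333*13198 = -439928934)
(I + F)*(10857 + 2627) = (-49929/21695 - 439928934)*(10857 + 2627) = -9544258273059/21695*13484 = -128694778553927556/21695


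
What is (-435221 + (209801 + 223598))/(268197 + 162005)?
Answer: -911/215101 ≈ -0.0042352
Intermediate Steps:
(-435221 + (209801 + 223598))/(268197 + 162005) = (-435221 + 433399)/430202 = -1822*1/430202 = -911/215101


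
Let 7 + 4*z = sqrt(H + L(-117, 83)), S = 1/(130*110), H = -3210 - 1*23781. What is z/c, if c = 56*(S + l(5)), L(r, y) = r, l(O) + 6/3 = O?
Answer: -3575/343208 + 10725*I*sqrt(753)/1201228 ≈ -0.010416 + 0.245*I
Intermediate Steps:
l(O) = -2 + O
H = -26991 (H = -3210 - 23781 = -26991)
S = 1/14300 (S = (1/130)*(1/110) = 1/14300 ≈ 6.9930e-5)
c = 600614/3575 (c = 56*(1/14300 + (-2 + 5)) = 56*(1/14300 + 3) = 56*(42901/14300) = 600614/3575 ≈ 168.00)
z = -7/4 + 3*I*sqrt(753)/2 (z = -7/4 + sqrt(-26991 - 117)/4 = -7/4 + sqrt(-27108)/4 = -7/4 + (6*I*sqrt(753))/4 = -7/4 + 3*I*sqrt(753)/2 ≈ -1.75 + 41.161*I)
z/c = (-7/4 + 3*I*sqrt(753)/2)/(600614/3575) = (-7/4 + 3*I*sqrt(753)/2)*(3575/600614) = -3575/343208 + 10725*I*sqrt(753)/1201228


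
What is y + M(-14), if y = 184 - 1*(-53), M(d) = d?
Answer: 223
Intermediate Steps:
y = 237 (y = 184 + 53 = 237)
y + M(-14) = 237 - 14 = 223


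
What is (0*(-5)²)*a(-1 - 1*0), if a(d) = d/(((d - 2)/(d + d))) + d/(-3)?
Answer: 0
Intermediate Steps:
a(d) = -d/3 + 2*d²/(-2 + d) (a(d) = d/(((-2 + d)/((2*d)))) + d*(-⅓) = d/(((-2 + d)*(1/(2*d)))) - d/3 = d/(((-2 + d)/(2*d))) - d/3 = d*(2*d/(-2 + d)) - d/3 = 2*d²/(-2 + d) - d/3 = -d/3 + 2*d²/(-2 + d))
(0*(-5)²)*a(-1 - 1*0) = (0*(-5)²)*((-1 - 1*0)*(2 + 5*(-1 - 1*0))/(3*(-2 + (-1 - 1*0)))) = (0*25)*((-1 + 0)*(2 + 5*(-1 + 0))/(3*(-2 + (-1 + 0)))) = 0*((⅓)*(-1)*(2 + 5*(-1))/(-2 - 1)) = 0*((⅓)*(-1)*(2 - 5)/(-3)) = 0*((⅓)*(-1)*(-⅓)*(-3)) = 0*(-⅓) = 0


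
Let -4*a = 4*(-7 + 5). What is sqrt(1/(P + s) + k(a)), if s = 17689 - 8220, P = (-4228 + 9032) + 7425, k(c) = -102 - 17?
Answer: I*sqrt(56025559578)/21698 ≈ 10.909*I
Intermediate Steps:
a = 2 (a = -(-7 + 5) = -(-2) = -1/4*(-8) = 2)
k(c) = -119
P = 12229 (P = 4804 + 7425 = 12229)
s = 9469
sqrt(1/(P + s) + k(a)) = sqrt(1/(12229 + 9469) - 119) = sqrt(1/21698 - 119) = sqrt(-2582061/21698) = I*sqrt(56025559578)/21698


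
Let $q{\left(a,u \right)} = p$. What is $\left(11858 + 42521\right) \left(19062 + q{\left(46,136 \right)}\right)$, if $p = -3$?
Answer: $1036409361$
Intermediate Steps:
$q{\left(a,u \right)} = -3$
$\left(11858 + 42521\right) \left(19062 + q{\left(46,136 \right)}\right) = \left(11858 + 42521\right) \left(19062 - 3\right) = 54379 \cdot 19059 = 1036409361$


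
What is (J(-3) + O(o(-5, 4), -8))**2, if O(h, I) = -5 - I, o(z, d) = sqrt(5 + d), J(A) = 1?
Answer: 16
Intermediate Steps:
(J(-3) + O(o(-5, 4), -8))**2 = (1 + (-5 - 1*(-8)))**2 = (1 + (-5 + 8))**2 = (1 + 3)**2 = 4**2 = 16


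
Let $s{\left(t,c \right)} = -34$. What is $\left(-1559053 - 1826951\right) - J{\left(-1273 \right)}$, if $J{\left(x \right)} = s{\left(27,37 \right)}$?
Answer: $-3385970$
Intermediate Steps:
$J{\left(x \right)} = -34$
$\left(-1559053 - 1826951\right) - J{\left(-1273 \right)} = \left(-1559053 - 1826951\right) - -34 = \left(-1559053 - 1826951\right) + 34 = -3386004 + 34 = -3385970$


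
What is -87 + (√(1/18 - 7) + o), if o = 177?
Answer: 90 + 5*I*√10/6 ≈ 90.0 + 2.6352*I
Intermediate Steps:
-87 + (√(1/18 - 7) + o) = -87 + (√(1/18 - 7) + 177) = -87 + (√(-125/18) + 177) = -87 + (5*I*√10/6 + 177) = -87 + (177 + 5*I*√10/6) = 90 + 5*I*√10/6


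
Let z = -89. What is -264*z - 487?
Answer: 23009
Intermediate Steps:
-264*z - 487 = -264*(-89) - 487 = 23496 - 487 = 23009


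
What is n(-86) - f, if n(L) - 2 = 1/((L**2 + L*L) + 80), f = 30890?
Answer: -459366335/14872 ≈ -30888.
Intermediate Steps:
n(L) = 2 + 1/(80 + 2*L**2) (n(L) = 2 + 1/((L**2 + L*L) + 80) = 2 + 1/((L**2 + L**2) + 80) = 2 + 1/(2*L**2 + 80) = 2 + 1/(80 + 2*L**2))
n(-86) - f = (161 + 4*(-86)**2)/(2*(40 + (-86)**2)) - 1*30890 = (161 + 4*7396)/(2*(40 + 7396)) - 30890 = (1/2)*(161 + 29584)/7436 - 30890 = (1/2)*(1/7436)*29745 - 30890 = 29745/14872 - 30890 = -459366335/14872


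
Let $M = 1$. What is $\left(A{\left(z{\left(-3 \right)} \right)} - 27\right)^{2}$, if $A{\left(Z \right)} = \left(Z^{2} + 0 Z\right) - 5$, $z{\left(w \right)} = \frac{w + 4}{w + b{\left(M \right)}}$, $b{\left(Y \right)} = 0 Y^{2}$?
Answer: $\frac{82369}{81} \approx 1016.9$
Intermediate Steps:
$b{\left(Y \right)} = 0$
$z{\left(w \right)} = \frac{4 + w}{w}$ ($z{\left(w \right)} = \frac{w + 4}{w + 0} = \frac{4 + w}{w}$)
$A{\left(Z \right)} = -5 + Z^{2}$ ($A{\left(Z \right)} = \left(Z^{2} + 0\right) - 5 = Z^{2} - 5 = -5 + Z^{2}$)
$\left(A{\left(z{\left(-3 \right)} \right)} - 27\right)^{2} = \left(\left(-5 + \left(\frac{4 - 3}{-3}\right)^{2}\right) - 27\right)^{2} = \left(\left(-5 + \left(\left(- \frac{1}{3}\right) 1\right)^{2}\right) - 27\right)^{2} = \left(\left(-5 + \left(- \frac{1}{3}\right)^{2}\right) - 27\right)^{2} = \left(\left(-5 + \frac{1}{9}\right) - 27\right)^{2} = \left(- \frac{44}{9} - 27\right)^{2} = \left(- \frac{287}{9}\right)^{2} = \frac{82369}{81}$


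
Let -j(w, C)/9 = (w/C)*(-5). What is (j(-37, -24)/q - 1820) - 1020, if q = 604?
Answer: -13722325/4832 ≈ -2839.9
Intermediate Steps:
j(w, C) = 45*w/C (j(w, C) = -9*w/C*(-5) = -(-45)*w/C = 45*w/C)
(j(-37, -24)/q - 1820) - 1020 = ((45*(-37)/(-24))/604 - 1820) - 1020 = ((45*(-37)*(-1/24))*(1/604) - 1820) - 1020 = ((555/8)*(1/604) - 1820) - 1020 = (555/4832 - 1820) - 1020 = -8793685/4832 - 1020 = -13722325/4832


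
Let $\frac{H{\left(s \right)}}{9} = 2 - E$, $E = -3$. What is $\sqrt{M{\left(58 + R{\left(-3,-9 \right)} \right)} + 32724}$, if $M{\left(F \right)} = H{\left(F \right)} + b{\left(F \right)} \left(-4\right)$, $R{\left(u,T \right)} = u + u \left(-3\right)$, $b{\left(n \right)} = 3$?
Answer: $\sqrt{32757} \approx 180.99$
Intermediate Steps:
$H{\left(s \right)} = 45$ ($H{\left(s \right)} = 9 \left(2 - -3\right) = 9 \left(2 + 3\right) = 9 \cdot 5 = 45$)
$R{\left(u,T \right)} = - 2 u$ ($R{\left(u,T \right)} = u - 3 u = - 2 u$)
$M{\left(F \right)} = 33$ ($M{\left(F \right)} = 45 + 3 \left(-4\right) = 45 - 12 = 33$)
$\sqrt{M{\left(58 + R{\left(-3,-9 \right)} \right)} + 32724} = \sqrt{33 + 32724} = \sqrt{32757}$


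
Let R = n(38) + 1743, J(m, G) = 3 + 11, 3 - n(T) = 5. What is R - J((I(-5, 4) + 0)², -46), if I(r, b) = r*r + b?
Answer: 1727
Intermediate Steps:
n(T) = -2 (n(T) = 3 - 1*5 = 3 - 5 = -2)
I(r, b) = b + r² (I(r, b) = r² + b = b + r²)
J(m, G) = 14
R = 1741 (R = -2 + 1743 = 1741)
R - J((I(-5, 4) + 0)², -46) = 1741 - 1*14 = 1741 - 14 = 1727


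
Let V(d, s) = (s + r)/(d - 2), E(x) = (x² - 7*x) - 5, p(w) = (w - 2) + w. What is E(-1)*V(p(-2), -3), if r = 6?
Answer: -9/8 ≈ -1.1250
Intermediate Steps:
p(w) = -2 + 2*w (p(w) = (-2 + w) + w = -2 + 2*w)
E(x) = -5 + x² - 7*x
V(d, s) = (6 + s)/(-2 + d) (V(d, s) = (s + 6)/(d - 2) = (6 + s)/(-2 + d))
E(-1)*V(p(-2), -3) = (-5 + (-1)² - 7*(-1))*((6 - 3)/(-2 + (-2 + 2*(-2)))) = (-5 + 1 + 7)*(3/(-2 + (-2 - 4))) = 3*(3/(-2 - 6)) = 3*(3/(-8)) = 3*(-⅛*3) = 3*(-3/8) = -9/8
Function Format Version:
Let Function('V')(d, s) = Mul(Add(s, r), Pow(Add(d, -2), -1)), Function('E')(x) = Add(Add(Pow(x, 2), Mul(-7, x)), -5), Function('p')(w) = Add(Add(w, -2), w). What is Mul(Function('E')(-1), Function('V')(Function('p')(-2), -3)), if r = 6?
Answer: Rational(-9, 8) ≈ -1.1250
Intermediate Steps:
Function('p')(w) = Add(-2, Mul(2, w)) (Function('p')(w) = Add(Add(-2, w), w) = Add(-2, Mul(2, w)))
Function('E')(x) = Add(-5, Pow(x, 2), Mul(-7, x))
Function('V')(d, s) = Mul(Pow(Add(-2, d), -1), Add(6, s)) (Function('V')(d, s) = Mul(Add(s, 6), Pow(Add(d, -2), -1)) = Mul(Add(6, s), Pow(Add(-2, d), -1)) = Mul(Pow(Add(-2, d), -1), Add(6, s)))
Mul(Function('E')(-1), Function('V')(Function('p')(-2), -3)) = Mul(Add(-5, Pow(-1, 2), Mul(-7, -1)), Mul(Pow(Add(-2, Add(-2, Mul(2, -2))), -1), Add(6, -3))) = Mul(Add(-5, 1, 7), Mul(Pow(Add(-2, Add(-2, -4)), -1), 3)) = Mul(3, Mul(Pow(Add(-2, -6), -1), 3)) = Mul(3, Mul(Pow(-8, -1), 3)) = Mul(3, Mul(Rational(-1, 8), 3)) = Mul(3, Rational(-3, 8)) = Rational(-9, 8)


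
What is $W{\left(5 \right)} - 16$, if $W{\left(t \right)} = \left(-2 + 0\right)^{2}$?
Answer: $-12$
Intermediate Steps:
$W{\left(t \right)} = 4$ ($W{\left(t \right)} = \left(-2\right)^{2} = 4$)
$W{\left(5 \right)} - 16 = 4 - 16 = -12$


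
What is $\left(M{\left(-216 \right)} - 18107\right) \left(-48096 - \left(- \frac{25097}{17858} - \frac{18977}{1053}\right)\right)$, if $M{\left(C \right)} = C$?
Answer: $\frac{16564993591926331}{18804474} \approx 8.8091 \cdot 10^{8}$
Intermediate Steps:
$\left(M{\left(-216 \right)} - 18107\right) \left(-48096 - \left(- \frac{25097}{17858} - \frac{18977}{1053}\right)\right) = \left(-216 - 18107\right) \left(-48096 - \left(- \frac{25097}{17858} - \frac{18977}{1053}\right)\right) = - 18323 \left(-48096 - - \frac{365318407}{18804474}\right) = - 18323 \left(-48096 + \left(\frac{25097}{17858} + \frac{18977}{1053}\right)\right) = - 18323 \left(-48096 + \frac{365318407}{18804474}\right) = \left(-18323\right) \left(- \frac{904054663097}{18804474}\right) = \frac{16564993591926331}{18804474}$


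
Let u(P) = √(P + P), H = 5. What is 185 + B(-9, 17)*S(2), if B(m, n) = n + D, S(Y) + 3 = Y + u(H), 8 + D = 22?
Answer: 154 + 31*√10 ≈ 252.03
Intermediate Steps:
D = 14 (D = -8 + 22 = 14)
u(P) = √2*√P (u(P) = √(2*P) = √2*√P)
S(Y) = -3 + Y + √10 (S(Y) = -3 + (Y + √2*√5) = -3 + (Y + √10) = -3 + Y + √10)
B(m, n) = 14 + n (B(m, n) = n + 14 = 14 + n)
185 + B(-9, 17)*S(2) = 185 + (14 + 17)*(-3 + 2 + √10) = 185 + 31*(-1 + √10) = 185 + (-31 + 31*√10) = 154 + 31*√10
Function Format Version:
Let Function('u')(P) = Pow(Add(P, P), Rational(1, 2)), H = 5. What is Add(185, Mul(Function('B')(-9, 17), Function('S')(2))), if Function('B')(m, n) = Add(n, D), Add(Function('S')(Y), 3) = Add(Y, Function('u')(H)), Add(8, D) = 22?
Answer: Add(154, Mul(31, Pow(10, Rational(1, 2)))) ≈ 252.03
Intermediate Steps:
D = 14 (D = Add(-8, 22) = 14)
Function('u')(P) = Mul(Pow(2, Rational(1, 2)), Pow(P, Rational(1, 2))) (Function('u')(P) = Pow(Mul(2, P), Rational(1, 2)) = Mul(Pow(2, Rational(1, 2)), Pow(P, Rational(1, 2))))
Function('S')(Y) = Add(-3, Y, Pow(10, Rational(1, 2))) (Function('S')(Y) = Add(-3, Add(Y, Mul(Pow(2, Rational(1, 2)), Pow(5, Rational(1, 2))))) = Add(-3, Add(Y, Pow(10, Rational(1, 2)))) = Add(-3, Y, Pow(10, Rational(1, 2))))
Function('B')(m, n) = Add(14, n) (Function('B')(m, n) = Add(n, 14) = Add(14, n))
Add(185, Mul(Function('B')(-9, 17), Function('S')(2))) = Add(185, Mul(Add(14, 17), Add(-3, 2, Pow(10, Rational(1, 2))))) = Add(185, Mul(31, Add(-1, Pow(10, Rational(1, 2))))) = Add(185, Add(-31, Mul(31, Pow(10, Rational(1, 2))))) = Add(154, Mul(31, Pow(10, Rational(1, 2))))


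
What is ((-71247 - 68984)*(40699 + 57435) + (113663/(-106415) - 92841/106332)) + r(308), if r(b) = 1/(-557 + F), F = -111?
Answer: -4334066644577111817477/314943067210 ≈ -1.3761e+10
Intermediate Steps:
r(b) = -1/668 (r(b) = 1/(-557 - 111) = 1/(-668) = -1/668)
((-71247 - 68984)*(40699 + 57435) + (113663/(-106415) - 92841/106332)) + r(308) = ((-71247 - 68984)*(40699 + 57435) + (113663/(-106415) - 92841/106332)) - 1/668 = (-140231*98134 + (113663*(-1/106415) - 92841*1/106332)) - 1/668 = (-13761428954 + (-113663/106415 - 30947/35444)) - 1/668 = (-13761428954 - 7321896377/3771773260) - 1/668 = -51904989755408866417/3771773260 - 1/668 = -4334066644577111817477/314943067210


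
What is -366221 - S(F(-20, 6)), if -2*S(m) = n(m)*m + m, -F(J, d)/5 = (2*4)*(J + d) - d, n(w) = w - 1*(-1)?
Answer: -191581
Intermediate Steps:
n(w) = 1 + w (n(w) = w + 1 = 1 + w)
F(J, d) = -40*J - 35*d (F(J, d) = -5*((2*4)*(J + d) - d) = -5*(8*(J + d) - d) = -5*((8*J + 8*d) - d) = -5*(7*d + 8*J) = -40*J - 35*d)
S(m) = -m/2 - m*(1 + m)/2 (S(m) = -((1 + m)*m + m)/2 = -(m*(1 + m) + m)/2 = -(m + m*(1 + m))/2 = -m/2 - m*(1 + m)/2)
-366221 - S(F(-20, 6)) = -366221 - (-1)*(-40*(-20) - 35*6)*(2 + (-40*(-20) - 35*6))/2 = -366221 - (-1)*(800 - 210)*(2 + (800 - 210))/2 = -366221 - (-1)*590*(2 + 590)/2 = -366221 - (-1)*590*592/2 = -366221 - 1*(-174640) = -366221 + 174640 = -191581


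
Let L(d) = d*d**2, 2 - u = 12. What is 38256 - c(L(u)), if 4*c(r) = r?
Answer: 38506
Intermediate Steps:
u = -10 (u = 2 - 1*12 = 2 - 12 = -10)
L(d) = d**3
c(r) = r/4
38256 - c(L(u)) = 38256 - (-10)**3/4 = 38256 - (-1000)/4 = 38256 - 1*(-250) = 38256 + 250 = 38506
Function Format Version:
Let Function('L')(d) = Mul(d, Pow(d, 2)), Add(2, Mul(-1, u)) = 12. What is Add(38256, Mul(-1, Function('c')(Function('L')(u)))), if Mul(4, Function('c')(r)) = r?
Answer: 38506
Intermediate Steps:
u = -10 (u = Add(2, Mul(-1, 12)) = Add(2, -12) = -10)
Function('L')(d) = Pow(d, 3)
Function('c')(r) = Mul(Rational(1, 4), r)
Add(38256, Mul(-1, Function('c')(Function('L')(u)))) = Add(38256, Mul(-1, Mul(Rational(1, 4), Pow(-10, 3)))) = Add(38256, Mul(-1, Mul(Rational(1, 4), -1000))) = Add(38256, Mul(-1, -250)) = Add(38256, 250) = 38506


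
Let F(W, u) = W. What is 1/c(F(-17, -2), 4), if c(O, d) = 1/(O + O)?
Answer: -34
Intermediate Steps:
c(O, d) = 1/(2*O)
1/c(F(-17, -2), 4) = 1/((½)/(-17)) = 1/((½)*(-1/17)) = 1/(-1/34) = -34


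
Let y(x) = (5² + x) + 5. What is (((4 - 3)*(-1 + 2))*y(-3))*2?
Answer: 54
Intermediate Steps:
y(x) = 30 + x (y(x) = (25 + x) + 5 = 30 + x)
(((4 - 3)*(-1 + 2))*y(-3))*2 = (((4 - 3)*(-1 + 2))*(30 - 3))*2 = ((1*1)*27)*2 = (1*27)*2 = 27*2 = 54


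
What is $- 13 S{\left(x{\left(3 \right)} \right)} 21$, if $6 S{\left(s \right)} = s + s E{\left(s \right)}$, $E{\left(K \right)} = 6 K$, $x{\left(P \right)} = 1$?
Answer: $- \frac{637}{2} \approx -318.5$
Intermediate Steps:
$S{\left(s \right)} = s^{2} + \frac{s}{6}$ ($S{\left(s \right)} = \frac{s + s 6 s}{6} = \frac{s + 6 s^{2}}{6} = s^{2} + \frac{s}{6}$)
$- 13 S{\left(x{\left(3 \right)} \right)} 21 = - 13 \cdot 1 \left(\frac{1}{6} + 1\right) 21 = - 13 \cdot 1 \cdot \frac{7}{6} \cdot 21 = \left(-13\right) \frac{7}{6} \cdot 21 = \left(- \frac{91}{6}\right) 21 = - \frac{637}{2}$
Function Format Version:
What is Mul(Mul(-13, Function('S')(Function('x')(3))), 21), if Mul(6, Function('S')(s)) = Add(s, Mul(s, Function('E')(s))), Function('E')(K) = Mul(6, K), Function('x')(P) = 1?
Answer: Rational(-637, 2) ≈ -318.50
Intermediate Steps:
Function('S')(s) = Add(Pow(s, 2), Mul(Rational(1, 6), s)) (Function('S')(s) = Mul(Rational(1, 6), Add(s, Mul(s, Mul(6, s)))) = Mul(Rational(1, 6), Add(s, Mul(6, Pow(s, 2)))) = Add(Pow(s, 2), Mul(Rational(1, 6), s)))
Mul(Mul(-13, Function('S')(Function('x')(3))), 21) = Mul(Mul(-13, Mul(1, Add(Rational(1, 6), 1))), 21) = Mul(Mul(-13, Mul(1, Rational(7, 6))), 21) = Mul(Mul(-13, Rational(7, 6)), 21) = Mul(Rational(-91, 6), 21) = Rational(-637, 2)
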